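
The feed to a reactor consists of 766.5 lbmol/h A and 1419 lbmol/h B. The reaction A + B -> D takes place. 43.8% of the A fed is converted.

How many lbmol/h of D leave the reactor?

336 lbmol/h

A reacted = 0.438 × 766.5 = 335.7 lbmol/h; ν_A = −1, so ξ = 335.7/1 = 335.7 lbmol/h.
Outlet amounts (n = n₀ + ν ξ):
  A: 766.5 − 1(335.7) = 430.8
  B: 1419 − 1(335.7) = 1083
  D: 0 + 1(335.7) = 335.7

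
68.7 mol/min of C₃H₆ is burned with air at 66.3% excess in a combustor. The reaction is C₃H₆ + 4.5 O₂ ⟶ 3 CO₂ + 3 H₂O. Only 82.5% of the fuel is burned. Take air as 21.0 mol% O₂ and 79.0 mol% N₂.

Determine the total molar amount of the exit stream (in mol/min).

2550 mol/min

Stoichiometric O₂ = 4.5 × 68.7 = 309.2 mol/min; O₂ fed = 309.2 × 1.663 = 514.1 mol/min.
N₂ fed = 514.1 × 79/21 = 1934 mol/min.
Fuel reacted = 0.825 × 68.7 → ξ = 56.68 mol/min.
Outlet (n = n₀ + ν ξ):
  C₃H₆: 68.7 − 1(56.68) = 12.02
  O₂: 514.1 − 4.5(56.68) = 259.1
  N₂: 1934 (inert)
  CO₂: 0 + 3(56.68) = 170
  H₂O: 0 + 3(56.68) = 170
Total out = 12.02 + 259.1 + 1934 + 170 + 170 = 2545 mol/min.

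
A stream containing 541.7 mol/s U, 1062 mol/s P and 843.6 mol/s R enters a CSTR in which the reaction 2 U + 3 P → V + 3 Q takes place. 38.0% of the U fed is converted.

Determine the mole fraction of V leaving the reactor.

U reacted = 0.38 × 541.7 = 205.8 mol/s; ν_U = −2, so ξ = 205.8/2 = 102.9 mol/s.
Outlet amounts (n = n₀ + ν ξ):
  U: 541.7 − 2(102.9) = 335.9
  P: 1062 − 3(102.9) = 753.2
  V: 0 + 1(102.9) = 102.9
  Q: 0 + 3(102.9) = 308.8
  R: 843.6 (inert)
Total out = 2344 mol/s; y_V = 102.9 / 2344 = 0.0439.

0.0439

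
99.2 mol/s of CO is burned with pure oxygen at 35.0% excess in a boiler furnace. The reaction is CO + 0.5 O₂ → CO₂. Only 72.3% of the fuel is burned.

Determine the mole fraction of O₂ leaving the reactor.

Stoichiometric O₂ = 0.5 × 99.2 = 49.6 mol/s; O₂ fed = 49.6 × 1.350 = 66.96 mol/s.
Fuel reacted = 0.723 × 99.2 → ξ = 71.72 mol/s.
Outlet (n = n₀ + ν ξ):
  CO: 99.2 − 1(71.72) = 27.48
  O₂: 66.96 − 0.5(71.72) = 31.1
  CO₂: 0 + 1(71.72) = 71.72
Total out = 130.3 mol/s; y_O₂ = 31.1 / 130.3 = 0.2387.

0.239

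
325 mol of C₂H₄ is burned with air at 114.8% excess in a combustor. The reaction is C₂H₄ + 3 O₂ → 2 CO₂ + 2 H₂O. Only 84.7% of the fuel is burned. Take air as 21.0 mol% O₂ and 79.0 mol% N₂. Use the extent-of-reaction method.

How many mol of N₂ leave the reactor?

7880 mol

Stoichiometric O₂ = 3 × 325 = 975 mol; O₂ fed = 975 × 2.148 = 2094 mol.
N₂ fed = 2094 × 79/21 = 7879 mol.
Fuel reacted = 0.847 × 325 → ξ = 275.3 mol.
Outlet (n = n₀ + ν ξ):
  C₂H₄: 325 − 1(275.3) = 49.73
  O₂: 2094 − 3(275.3) = 1268
  N₂: 7879 (inert)
  CO₂: 0 + 2(275.3) = 550.5
  H₂O: 0 + 2(275.3) = 550.5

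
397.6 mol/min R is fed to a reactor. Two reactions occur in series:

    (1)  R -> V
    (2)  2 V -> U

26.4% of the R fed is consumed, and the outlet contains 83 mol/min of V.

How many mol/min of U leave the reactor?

11 mol/min

Conversion of R: R consumed = 1ξ₁ = 0.264 × 397.6 → ξ₁ = 105 mol/min.
V balance: n_V = 0 + 1ξ₁ − 2ξ₂ = 83 → ξ₂ = (1·105 − 83)/2 = 10.98 mol/min.
Outlet amounts (n = n₀ + Σ ν·ξ):
  R: 397.6 − 1(105) = 292.6
  V: 0 + 1(105) − 2(10.98) = 83
  U: 0 + 1(10.98) = 10.98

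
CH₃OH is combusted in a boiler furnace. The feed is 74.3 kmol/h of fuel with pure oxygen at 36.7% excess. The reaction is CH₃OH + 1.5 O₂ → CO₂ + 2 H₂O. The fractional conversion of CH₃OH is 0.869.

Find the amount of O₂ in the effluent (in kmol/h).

55.5 kmol/h

Stoichiometric O₂ = 1.5 × 74.3 = 111.4 kmol/h; O₂ fed = 111.4 × 1.367 = 152.4 kmol/h.
Fuel reacted = 0.869 × 74.3 → ξ = 64.57 kmol/h.
Outlet (n = n₀ + ν ξ):
  CH₃OH: 74.3 − 1(64.57) = 9.733
  O₂: 152.4 − 1.5(64.57) = 55.5
  CO₂: 0 + 1(64.57) = 64.57
  H₂O: 0 + 2(64.57) = 129.1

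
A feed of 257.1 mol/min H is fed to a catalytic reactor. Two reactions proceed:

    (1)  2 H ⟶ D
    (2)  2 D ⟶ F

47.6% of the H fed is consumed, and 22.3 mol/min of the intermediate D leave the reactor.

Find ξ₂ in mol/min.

ξ₂ = 19.4 mol/min

Conversion of H: H consumed = 2ξ₁ = 0.476 × 257.1 → ξ₁ = 61.19 mol/min.
D balance: n_D = 0 + 1ξ₁ − 2ξ₂ = 22.3 → ξ₂ = (1·61.19 − 22.3)/2 = 19.44 mol/min.
Outlet amounts (n = n₀ + Σ ν·ξ):
  H: 257.1 − 2(61.19) = 134.7
  D: 0 + 1(61.19) − 2(19.44) = 22.3
  F: 0 + 1(19.44) = 19.44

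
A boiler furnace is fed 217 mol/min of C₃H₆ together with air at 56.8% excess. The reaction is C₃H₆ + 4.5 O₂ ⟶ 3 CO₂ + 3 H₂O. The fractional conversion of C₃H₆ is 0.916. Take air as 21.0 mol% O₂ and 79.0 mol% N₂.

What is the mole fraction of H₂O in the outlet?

0.0784

Stoichiometric O₂ = 4.5 × 217 = 976.5 mol/min; O₂ fed = 976.5 × 1.568 = 1531 mol/min.
N₂ fed = 1531 × 79/21 = 5760 mol/min.
Fuel reacted = 0.916 × 217 → ξ = 198.8 mol/min.
Outlet (n = n₀ + ν ξ):
  C₃H₆: 217 − 1(198.8) = 18.23
  O₂: 1531 − 4.5(198.8) = 636.7
  N₂: 5760 (inert)
  CO₂: 0 + 3(198.8) = 596.3
  H₂O: 0 + 3(198.8) = 596.3
Total out = 7608 mol/min; y_H₂O = 596.3 / 7608 = 0.07838.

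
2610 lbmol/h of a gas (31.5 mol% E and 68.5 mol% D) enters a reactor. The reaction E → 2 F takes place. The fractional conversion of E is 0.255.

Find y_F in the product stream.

0.149

E reacted = 0.255 × 822.1 = 209.6 lbmol/h; ν_E = −1, so ξ = 209.6/1 = 209.6 lbmol/h.
Outlet amounts (n = n₀ + ν ξ):
  E: 822.1 − 1(209.6) = 612.5
  F: 0 + 2(209.6) = 419.3
  D: 1788 (inert)
Total out = 2820 lbmol/h; y_F = 419.3 / 2820 = 0.1487.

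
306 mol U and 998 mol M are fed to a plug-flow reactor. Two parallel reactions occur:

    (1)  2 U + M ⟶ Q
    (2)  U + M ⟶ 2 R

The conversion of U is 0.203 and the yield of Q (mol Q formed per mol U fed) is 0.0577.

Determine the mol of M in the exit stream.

Yield of Q: 1ξ₁ / 306 = 0.0577 → ξ₁ = 17.66 mol.
Conversion of U: 2ξ₁ + 1ξ₂ = 0.203 × 306 = 62.12 → ξ₂ = 26.81 mol.
Outlet amounts (n = n₀ + Σ ν·ξ):
  U: 306 − 2(17.66) − 1(26.81) = 243.9
  M: 998 − 1(17.66) − 1(26.81) = 953.5
  Q: 0 + 1(17.66) = 17.66
  R: 0 + 2(26.81) = 53.61

954 mol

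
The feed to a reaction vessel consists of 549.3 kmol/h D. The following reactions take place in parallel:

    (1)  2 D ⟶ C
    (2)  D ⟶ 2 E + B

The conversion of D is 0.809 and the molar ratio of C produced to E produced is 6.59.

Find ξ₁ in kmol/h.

ξ₁ = 214 kmol/h

Conversion of D: D consumed = 0.809 × 549.3 = 444.4 kmol/h = 2ξ₁ + 1ξ₂.
Selectivity: 1ξ₁ / (2ξ₂) = 6.59 → ξ₁ = 13.18 ξ₂.
Substitute: (2·13.18 + 1) ξ₂ = 444.4 → ξ₂ = 16.24 kmol/h, ξ₁ = 214.1 kmol/h.
Outlet amounts (n = n₀ + Σ ν·ξ):
  D: 549.3 − 2(214.1) − 1(16.24) = 104.9
  C: 0 + 1(214.1) = 214.1
  E: 0 + 2(16.24) = 32.48
  B: 0 + 1(16.24) = 16.24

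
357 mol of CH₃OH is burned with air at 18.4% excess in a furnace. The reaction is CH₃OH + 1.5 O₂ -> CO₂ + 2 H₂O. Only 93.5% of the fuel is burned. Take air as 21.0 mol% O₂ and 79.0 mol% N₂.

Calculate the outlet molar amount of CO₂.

Stoichiometric O₂ = 1.5 × 357 = 535.5 mol; O₂ fed = 535.5 × 1.184 = 634 mol.
N₂ fed = 634 × 79/21 = 2385 mol.
Fuel reacted = 0.935 × 357 → ξ = 333.8 mol.
Outlet (n = n₀ + ν ξ):
  CH₃OH: 357 − 1(333.8) = 23.2
  O₂: 634 − 1.5(333.8) = 133.3
  N₂: 2385 (inert)
  CO₂: 0 + 1(333.8) = 333.8
  H₂O: 0 + 2(333.8) = 667.6

334 mol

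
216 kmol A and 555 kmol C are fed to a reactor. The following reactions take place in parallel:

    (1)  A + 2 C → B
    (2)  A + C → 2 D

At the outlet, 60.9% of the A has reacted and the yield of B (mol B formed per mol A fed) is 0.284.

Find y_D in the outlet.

Yield of B: 1ξ₁ / 216 = 0.284 → ξ₁ = 61.34 kmol.
Conversion of A: 1ξ₁ + 1ξ₂ = 0.609 × 216 = 131.5 → ξ₂ = 70.2 kmol.
Outlet amounts (n = n₀ + Σ ν·ξ):
  A: 216 − 1(61.34) − 1(70.2) = 84.46
  C: 555 − 2(61.34) − 1(70.2) = 362.1
  B: 0 + 1(61.34) = 61.34
  D: 0 + 2(70.2) = 140.4
Total out = 648.3 kmol; y_D = 140.4 / 648.3 = 0.2166.

0.217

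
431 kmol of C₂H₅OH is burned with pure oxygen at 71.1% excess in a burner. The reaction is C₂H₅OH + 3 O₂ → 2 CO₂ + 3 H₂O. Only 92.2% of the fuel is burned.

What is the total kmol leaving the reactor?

3040 kmol

Stoichiometric O₂ = 3 × 431 = 1293 kmol; O₂ fed = 1293 × 1.711 = 2212 kmol.
Fuel reacted = 0.922 × 431 → ξ = 397.4 kmol.
Outlet (n = n₀ + ν ξ):
  C₂H₅OH: 431 − 1(397.4) = 33.62
  O₂: 2212 − 3(397.4) = 1020
  CO₂: 0 + 2(397.4) = 794.8
  H₂O: 0 + 3(397.4) = 1192
Total out = 33.62 + 1020 + 794.8 + 1192 = 3041 kmol.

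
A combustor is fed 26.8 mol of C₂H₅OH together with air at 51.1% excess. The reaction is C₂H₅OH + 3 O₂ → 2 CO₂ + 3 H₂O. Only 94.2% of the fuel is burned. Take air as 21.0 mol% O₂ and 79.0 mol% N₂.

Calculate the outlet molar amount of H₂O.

Stoichiometric O₂ = 3 × 26.8 = 80.4 mol; O₂ fed = 80.4 × 1.511 = 121.5 mol.
N₂ fed = 121.5 × 79/21 = 457 mol.
Fuel reacted = 0.942 × 26.8 → ξ = 25.25 mol.
Outlet (n = n₀ + ν ξ):
  C₂H₅OH: 26.8 − 1(25.25) = 1.554
  O₂: 121.5 − 3(25.25) = 45.75
  N₂: 457 (inert)
  CO₂: 0 + 2(25.25) = 50.49
  H₂O: 0 + 3(25.25) = 75.74

75.7 mol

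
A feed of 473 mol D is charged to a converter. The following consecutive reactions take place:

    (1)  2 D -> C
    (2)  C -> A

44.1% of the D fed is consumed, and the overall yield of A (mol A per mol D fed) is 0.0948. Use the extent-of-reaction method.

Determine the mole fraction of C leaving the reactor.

0.161

Conversion of D: D consumed = 2ξ₁ = 0.441 × 473 → ξ₁ = 104.3 mol.
Yield of A: 1ξ₂ / 473 = 0.0948 → ξ₂ = 44.84 mol.
Outlet amounts (n = n₀ + Σ ν·ξ):
  D: 473 − 2(104.3) = 264.4
  C: 0 + 1(104.3) − 1(44.84) = 59.46
  A: 0 + 1(44.84) = 44.84
Total out = 368.7 mol; y_C = 59.46 / 368.7 = 0.1613.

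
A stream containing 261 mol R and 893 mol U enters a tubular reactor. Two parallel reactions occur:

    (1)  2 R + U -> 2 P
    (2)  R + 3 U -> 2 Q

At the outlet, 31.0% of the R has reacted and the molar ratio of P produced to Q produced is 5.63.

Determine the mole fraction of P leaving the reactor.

0.0673

Conversion of R: R consumed = 0.31 × 261 = 80.91 mol = 2ξ₁ + 1ξ₂.
Selectivity: 2ξ₁ / (2ξ₂) = 5.63 → ξ₁ = 5.63 ξ₂.
Substitute: (2·5.63 + 1) ξ₂ = 80.91 → ξ₂ = 6.6 mol, ξ₁ = 37.16 mol.
Outlet amounts (n = n₀ + Σ ν·ξ):
  R: 261 − 2(37.16) − 1(6.6) = 180.1
  U: 893 − 1(37.16) − 3(6.6) = 836
  P: 0 + 2(37.16) = 74.31
  Q: 0 + 2(6.6) = 13.2
Total out = 1104 mol; y_P = 74.31 / 1104 = 0.06733.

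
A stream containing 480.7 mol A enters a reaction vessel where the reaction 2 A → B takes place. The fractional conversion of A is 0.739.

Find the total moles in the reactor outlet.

A reacted = 0.739 × 480.7 = 355.2 mol; ν_A = −2, so ξ = 355.2/2 = 177.6 mol.
Outlet amounts (n = n₀ + ν ξ):
  A: 480.7 − 2(177.6) = 125.5
  B: 0 + 1(177.6) = 177.6
Total out = 125.5 + 177.6 = 303.1 mol.

303 mol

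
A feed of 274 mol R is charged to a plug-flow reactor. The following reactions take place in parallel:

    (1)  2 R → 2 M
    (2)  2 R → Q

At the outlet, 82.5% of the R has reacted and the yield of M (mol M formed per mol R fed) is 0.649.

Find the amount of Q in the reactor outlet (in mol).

24.1 mol

Yield of M: 2ξ₁ / 274 = 0.649 → ξ₁ = 88.91 mol.
Conversion of R: 2ξ₁ + 2ξ₂ = 0.825 × 274 = 226 → ξ₂ = 24.11 mol.
Outlet amounts (n = n₀ + Σ ν·ξ):
  R: 274 − 2(88.91) − 2(24.11) = 47.95
  M: 0 + 2(88.91) = 177.8
  Q: 0 + 1(24.11) = 24.11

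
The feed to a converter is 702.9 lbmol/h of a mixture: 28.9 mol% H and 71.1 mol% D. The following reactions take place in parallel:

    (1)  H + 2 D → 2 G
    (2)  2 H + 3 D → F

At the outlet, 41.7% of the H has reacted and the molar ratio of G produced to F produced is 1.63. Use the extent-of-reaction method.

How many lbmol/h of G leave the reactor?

Conversion of H: H consumed = 0.417 × 203.1 = 84.71 lbmol/h = 1ξ₁ + 2ξ₂.
Selectivity: 2ξ₁ / (1ξ₂) = 1.63 → ξ₁ = 0.815 ξ₂.
Substitute: (1·0.815 + 2) ξ₂ = 84.71 → ξ₂ = 30.09 lbmol/h, ξ₁ = 24.52 lbmol/h.
Outlet amounts (n = n₀ + Σ ν·ξ):
  H: 203.1 − 1(24.52) − 2(30.09) = 118.4
  D: 499.8 − 2(24.52) − 3(30.09) = 360.4
  G: 0 + 2(24.52) = 49.05
  F: 0 + 1(30.09) = 30.09

49 lbmol/h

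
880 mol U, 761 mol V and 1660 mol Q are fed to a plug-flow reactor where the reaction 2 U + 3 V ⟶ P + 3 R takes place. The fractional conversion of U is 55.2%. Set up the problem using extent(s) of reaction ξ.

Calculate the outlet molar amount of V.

32.4 mol

U reacted = 0.552 × 880 = 485.8 mol; ν_U = −2, so ξ = 485.8/2 = 242.9 mol.
Outlet amounts (n = n₀ + ν ξ):
  U: 880 − 2(242.9) = 394.2
  V: 761 − 3(242.9) = 32.36
  P: 0 + 1(242.9) = 242.9
  R: 0 + 3(242.9) = 728.6
  Q: 1660 (inert)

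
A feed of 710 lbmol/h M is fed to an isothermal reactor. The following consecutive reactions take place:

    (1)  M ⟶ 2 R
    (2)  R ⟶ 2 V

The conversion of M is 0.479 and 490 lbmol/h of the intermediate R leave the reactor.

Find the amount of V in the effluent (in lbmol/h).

Conversion of M: M consumed = 1ξ₁ = 0.479 × 710 → ξ₁ = 340.1 lbmol/h.
R balance: n_R = 0 + 2ξ₁ − 1ξ₂ = 490 → ξ₂ = (2·340.1 − 490)/1 = 190.2 lbmol/h.
Outlet amounts (n = n₀ + Σ ν·ξ):
  M: 710 − 1(340.1) = 369.9
  R: 0 + 2(340.1) − 1(190.2) = 490
  V: 0 + 2(190.2) = 380.4

380 lbmol/h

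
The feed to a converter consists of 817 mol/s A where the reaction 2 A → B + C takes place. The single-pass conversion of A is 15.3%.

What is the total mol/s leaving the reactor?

A reacted = 0.153 × 817 = 125 mol/s; ν_A = −2, so ξ = 125/2 = 62.5 mol/s.
Outlet amounts (n = n₀ + ν ξ):
  A: 817 − 2(62.5) = 692
  B: 0 + 1(62.5) = 62.5
  C: 0 + 1(62.5) = 62.5
Total out = 692 + 62.5 + 62.5 = 817 mol/s.

817 mol/s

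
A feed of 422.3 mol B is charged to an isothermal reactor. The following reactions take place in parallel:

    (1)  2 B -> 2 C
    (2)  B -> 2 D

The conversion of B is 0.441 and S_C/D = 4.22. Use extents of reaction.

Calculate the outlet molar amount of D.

39.5 mol

Conversion of B: B consumed = 0.441 × 422.3 = 186.2 mol = 2ξ₁ + 1ξ₂.
Selectivity: 2ξ₁ / (2ξ₂) = 4.22 → ξ₁ = 4.22 ξ₂.
Substitute: (2·4.22 + 1) ξ₂ = 186.2 → ξ₂ = 19.73 mol, ξ₁ = 83.25 mol.
Outlet amounts (n = n₀ + Σ ν·ξ):
  B: 422.3 − 2(83.25) − 1(19.73) = 236.1
  C: 0 + 2(83.25) = 166.5
  D: 0 + 2(19.73) = 39.46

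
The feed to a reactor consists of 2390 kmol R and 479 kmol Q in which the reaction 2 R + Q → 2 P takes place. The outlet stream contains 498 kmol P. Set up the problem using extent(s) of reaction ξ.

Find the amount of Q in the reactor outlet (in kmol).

For P: n = n₀ + 2ξ → 498 = 0 + 2ξ, giving ξ = 249 kmol.
Outlet amounts (n = n₀ + ν ξ):
  R: 2390 − 2(249) = 1892
  Q: 479 − 1(249) = 230
  P: 0 + 2(249) = 498

230 kmol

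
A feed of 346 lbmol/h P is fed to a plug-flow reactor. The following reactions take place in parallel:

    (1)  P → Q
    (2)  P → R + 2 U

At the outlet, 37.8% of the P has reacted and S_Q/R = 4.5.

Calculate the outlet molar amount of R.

23.8 lbmol/h

Conversion of P: P consumed = 0.378 × 346 = 130.8 lbmol/h = 1ξ₁ + 1ξ₂.
Selectivity: 1ξ₁ / (1ξ₂) = 4.5 → ξ₁ = 4.5 ξ₂.
Substitute: (1·4.5 + 1) ξ₂ = 130.8 → ξ₂ = 23.78 lbmol/h, ξ₁ = 107 lbmol/h.
Outlet amounts (n = n₀ + Σ ν·ξ):
  P: 346 − 1(107) − 1(23.78) = 215.2
  Q: 0 + 1(107) = 107
  R: 0 + 1(23.78) = 23.78
  U: 0 + 2(23.78) = 47.56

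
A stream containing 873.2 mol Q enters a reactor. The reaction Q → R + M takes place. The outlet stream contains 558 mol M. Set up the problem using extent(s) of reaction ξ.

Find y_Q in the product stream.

0.22

For M: n = n₀ + 1ξ → 558 = 0 + 1ξ, giving ξ = 558 mol.
Outlet amounts (n = n₀ + ν ξ):
  Q: 873.2 − 1(558) = 315.2
  R: 0 + 1(558) = 558
  M: 0 + 1(558) = 558
Total out = 1431 mol; y_Q = 315.2 / 1431 = 0.2202.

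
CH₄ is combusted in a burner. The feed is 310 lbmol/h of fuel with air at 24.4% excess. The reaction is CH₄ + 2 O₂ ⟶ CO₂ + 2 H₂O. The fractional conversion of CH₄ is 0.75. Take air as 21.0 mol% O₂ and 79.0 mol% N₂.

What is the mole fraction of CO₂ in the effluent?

Stoichiometric O₂ = 2 × 310 = 620 lbmol/h; O₂ fed = 620 × 1.244 = 771.3 lbmol/h.
N₂ fed = 771.3 × 79/21 = 2901 lbmol/h.
Fuel reacted = 0.75 × 310 → ξ = 232.5 lbmol/h.
Outlet (n = n₀ + ν ξ):
  CH₄: 310 − 1(232.5) = 77.5
  O₂: 771.3 − 2(232.5) = 306.3
  N₂: 2901 (inert)
  CO₂: 0 + 1(232.5) = 232.5
  H₂O: 0 + 2(232.5) = 465
Total out = 3983 lbmol/h; y_CO₂ = 232.5 / 3983 = 0.05838.

0.0584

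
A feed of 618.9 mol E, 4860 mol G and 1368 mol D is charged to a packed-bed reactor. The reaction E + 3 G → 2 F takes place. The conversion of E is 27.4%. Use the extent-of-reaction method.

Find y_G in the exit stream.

0.669

E reacted = 0.274 × 618.9 = 169.6 mol; ν_E = −1, so ξ = 169.6/1 = 169.6 mol.
Outlet amounts (n = n₀ + ν ξ):
  E: 618.9 − 1(169.6) = 449.3
  G: 4860 − 3(169.6) = 4351
  F: 0 + 2(169.6) = 339.2
  D: 1368 (inert)
Total out = 6508 mol; y_G = 4351 / 6508 = 0.6686.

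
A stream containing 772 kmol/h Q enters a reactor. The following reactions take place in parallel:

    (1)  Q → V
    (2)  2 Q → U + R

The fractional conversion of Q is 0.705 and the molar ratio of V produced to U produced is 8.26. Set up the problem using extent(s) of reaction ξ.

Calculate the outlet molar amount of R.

Conversion of Q: Q consumed = 0.705 × 772 = 544.3 kmol/h = 1ξ₁ + 2ξ₂.
Selectivity: 1ξ₁ / (1ξ₂) = 8.26 → ξ₁ = 8.26 ξ₂.
Substitute: (1·8.26 + 2) ξ₂ = 544.3 → ξ₂ = 53.05 kmol/h, ξ₁ = 438.2 kmol/h.
Outlet amounts (n = n₀ + Σ ν·ξ):
  Q: 772 − 1(438.2) − 2(53.05) = 227.7
  V: 0 + 1(438.2) = 438.2
  U: 0 + 1(53.05) = 53.05
  R: 0 + 1(53.05) = 53.05

53 kmol/h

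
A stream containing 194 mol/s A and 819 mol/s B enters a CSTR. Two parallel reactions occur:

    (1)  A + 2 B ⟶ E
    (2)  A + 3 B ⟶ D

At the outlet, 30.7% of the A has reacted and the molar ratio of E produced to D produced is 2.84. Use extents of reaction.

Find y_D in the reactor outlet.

Conversion of A: A consumed = 0.307 × 194 = 59.56 mol/s = 1ξ₁ + 1ξ₂.
Selectivity: 1ξ₁ / (1ξ₂) = 2.84 → ξ₁ = 2.84 ξ₂.
Substitute: (1·2.84 + 1) ξ₂ = 59.56 → ξ₂ = 15.51 mol/s, ξ₁ = 44.05 mol/s.
Outlet amounts (n = n₀ + Σ ν·ξ):
  A: 194 − 1(44.05) − 1(15.51) = 134.4
  B: 819 − 2(44.05) − 3(15.51) = 684.4
  E: 0 + 1(44.05) = 44.05
  D: 0 + 1(15.51) = 15.51
Total out = 878.4 mol/s; y_D = 15.51 / 878.4 = 0.01766.

0.0177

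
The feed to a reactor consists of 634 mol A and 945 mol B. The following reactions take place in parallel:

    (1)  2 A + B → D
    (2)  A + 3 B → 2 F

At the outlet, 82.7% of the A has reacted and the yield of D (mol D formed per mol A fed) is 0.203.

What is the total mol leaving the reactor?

Yield of D: 1ξ₁ / 634 = 0.203 → ξ₁ = 128.7 mol.
Conversion of A: 2ξ₁ + 1ξ₂ = 0.827 × 634 = 524.3 → ξ₂ = 266.9 mol.
Outlet amounts (n = n₀ + Σ ν·ξ):
  A: 634 − 2(128.7) − 1(266.9) = 109.7
  B: 945 − 1(128.7) − 3(266.9) = 15.56
  D: 0 + 1(128.7) = 128.7
  F: 0 + 2(266.9) = 533.8
Total out = 109.7 + 15.56 + 128.7 + 533.8 = 787.8 mol.

788 mol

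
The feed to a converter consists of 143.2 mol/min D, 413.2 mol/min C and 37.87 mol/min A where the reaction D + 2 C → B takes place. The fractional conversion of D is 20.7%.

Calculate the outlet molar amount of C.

354 mol/min

D reacted = 0.207 × 143.2 = 29.64 mol/min; ν_D = −1, so ξ = 29.64/1 = 29.64 mol/min.
Outlet amounts (n = n₀ + ν ξ):
  D: 143.2 − 1(29.64) = 113.6
  C: 413.2 − 2(29.64) = 353.9
  B: 0 + 1(29.64) = 29.64
  A: 37.87 (inert)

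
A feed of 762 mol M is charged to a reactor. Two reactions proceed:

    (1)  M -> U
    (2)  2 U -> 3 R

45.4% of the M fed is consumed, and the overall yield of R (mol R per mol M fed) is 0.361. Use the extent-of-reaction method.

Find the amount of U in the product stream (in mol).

163 mol

Conversion of M: M consumed = 1ξ₁ = 0.454 × 762 → ξ₁ = 345.9 mol.
Yield of R: 3ξ₂ / 762 = 0.361 → ξ₂ = 91.69 mol.
Outlet amounts (n = n₀ + Σ ν·ξ):
  M: 762 − 1(345.9) = 416.1
  U: 0 + 1(345.9) − 2(91.69) = 162.6
  R: 0 + 3(91.69) = 275.1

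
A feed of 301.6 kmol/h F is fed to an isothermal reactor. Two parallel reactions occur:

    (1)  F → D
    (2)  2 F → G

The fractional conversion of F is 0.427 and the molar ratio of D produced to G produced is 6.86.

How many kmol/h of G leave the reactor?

Conversion of F: F consumed = 0.427 × 301.6 = 128.8 kmol/h = 1ξ₁ + 2ξ₂.
Selectivity: 1ξ₁ / (1ξ₂) = 6.86 → ξ₁ = 6.86 ξ₂.
Substitute: (1·6.86 + 2) ξ₂ = 128.8 → ξ₂ = 14.54 kmol/h, ξ₁ = 99.71 kmol/h.
Outlet amounts (n = n₀ + Σ ν·ξ):
  F: 301.6 − 1(99.71) − 2(14.54) = 172.8
  D: 0 + 1(99.71) = 99.71
  G: 0 + 1(14.54) = 14.54

14.5 kmol/h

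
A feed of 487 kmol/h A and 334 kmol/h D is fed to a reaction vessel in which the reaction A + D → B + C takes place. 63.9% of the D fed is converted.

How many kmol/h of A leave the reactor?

D reacted = 0.639 × 334 = 213.4 kmol/h; ν_D = −1, so ξ = 213.4/1 = 213.4 kmol/h.
Outlet amounts (n = n₀ + ν ξ):
  A: 487 − 1(213.4) = 273.6
  D: 334 − 1(213.4) = 120.6
  B: 0 + 1(213.4) = 213.4
  C: 0 + 1(213.4) = 213.4

274 kmol/h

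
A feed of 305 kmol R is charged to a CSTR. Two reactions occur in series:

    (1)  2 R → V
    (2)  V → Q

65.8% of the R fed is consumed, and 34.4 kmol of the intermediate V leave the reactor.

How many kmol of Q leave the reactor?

65.9 kmol

Conversion of R: R consumed = 2ξ₁ = 0.658 × 305 → ξ₁ = 100.3 kmol.
V balance: n_V = 0 + 1ξ₁ − 1ξ₂ = 34.4 → ξ₂ = (1·100.3 − 34.4)/1 = 65.94 kmol.
Outlet amounts (n = n₀ + Σ ν·ξ):
  R: 305 − 2(100.3) = 104.3
  V: 0 + 1(100.3) − 1(65.94) = 34.4
  Q: 0 + 1(65.94) = 65.94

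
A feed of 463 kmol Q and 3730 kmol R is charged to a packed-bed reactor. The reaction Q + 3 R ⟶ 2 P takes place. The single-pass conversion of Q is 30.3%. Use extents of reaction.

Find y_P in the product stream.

Q reacted = 0.303 × 463 = 140.3 kmol; ν_Q = −1, so ξ = 140.3/1 = 140.3 kmol.
Outlet amounts (n = n₀ + ν ξ):
  Q: 463 − 1(140.3) = 322.7
  R: 3730 − 3(140.3) = 3309
  P: 0 + 2(140.3) = 280.6
Total out = 3912 kmol; y_P = 280.6 / 3912 = 0.07171.

0.0717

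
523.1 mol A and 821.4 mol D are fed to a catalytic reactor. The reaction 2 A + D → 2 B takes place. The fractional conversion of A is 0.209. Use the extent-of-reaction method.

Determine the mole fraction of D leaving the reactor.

0.594

A reacted = 0.209 × 523.1 = 109.3 mol; ν_A = −2, so ξ = 109.3/2 = 54.66 mol.
Outlet amounts (n = n₀ + ν ξ):
  A: 523.1 − 2(54.66) = 413.8
  D: 821.4 − 1(54.66) = 766.7
  B: 0 + 2(54.66) = 109.3
Total out = 1290 mol; y_D = 766.7 / 1290 = 0.5944.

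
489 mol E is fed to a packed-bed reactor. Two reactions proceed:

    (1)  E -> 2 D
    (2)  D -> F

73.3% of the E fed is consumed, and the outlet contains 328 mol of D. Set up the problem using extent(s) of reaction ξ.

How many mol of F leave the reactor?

Conversion of E: E consumed = 1ξ₁ = 0.733 × 489 → ξ₁ = 358.4 mol.
D balance: n_D = 0 + 2ξ₁ − 1ξ₂ = 328 → ξ₂ = (2·358.4 − 328)/1 = 388.9 mol.
Outlet amounts (n = n₀ + Σ ν·ξ):
  E: 489 − 1(358.4) = 130.6
  D: 0 + 2(358.4) − 1(388.9) = 328
  F: 0 + 1(388.9) = 388.9

389 mol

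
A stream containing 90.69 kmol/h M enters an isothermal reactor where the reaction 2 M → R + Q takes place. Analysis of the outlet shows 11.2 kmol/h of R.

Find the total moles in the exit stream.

90.7 kmol/h

For R: n = n₀ + 1ξ → 11.2 = 0 + 1ξ, giving ξ = 11.2 kmol/h.
Outlet amounts (n = n₀ + ν ξ):
  M: 90.69 − 2(11.2) = 68.29
  R: 0 + 1(11.2) = 11.2
  Q: 0 + 1(11.2) = 11.2
Total out = 68.29 + 11.2 + 11.2 = 90.69 kmol/h.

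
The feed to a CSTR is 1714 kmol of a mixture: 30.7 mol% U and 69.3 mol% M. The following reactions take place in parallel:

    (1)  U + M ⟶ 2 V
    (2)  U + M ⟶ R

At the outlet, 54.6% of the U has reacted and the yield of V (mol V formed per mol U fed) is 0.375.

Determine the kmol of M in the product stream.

Yield of V: 2ξ₁ / 526.2 = 0.375 → ξ₁ = 98.66 kmol.
Conversion of U: 1ξ₁ + 1ξ₂ = 0.546 × 526.2 = 287.3 → ξ₂ = 188.6 kmol.
Outlet amounts (n = n₀ + Σ ν·ξ):
  U: 526.2 − 1(98.66) − 1(188.6) = 238.9
  M: 1188 − 1(98.66) − 1(188.6) = 900.5
  V: 0 + 2(98.66) = 197.3
  R: 0 + 1(188.6) = 188.6

900 kmol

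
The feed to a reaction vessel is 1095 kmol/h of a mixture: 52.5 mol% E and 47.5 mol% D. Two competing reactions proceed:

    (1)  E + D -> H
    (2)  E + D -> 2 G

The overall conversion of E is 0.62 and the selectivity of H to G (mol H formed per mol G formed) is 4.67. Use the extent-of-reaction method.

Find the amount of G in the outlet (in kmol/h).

68.9 kmol/h

Conversion of E: E consumed = 0.62 × 574.9 = 356.4 kmol/h = 1ξ₁ + 1ξ₂.
Selectivity: 1ξ₁ / (2ξ₂) = 4.67 → ξ₁ = 9.34 ξ₂.
Substitute: (1·9.34 + 1) ξ₂ = 356.4 → ξ₂ = 34.47 kmol/h, ξ₁ = 322 kmol/h.
Outlet amounts (n = n₀ + Σ ν·ξ):
  E: 574.9 − 1(322) − 1(34.47) = 218.5
  D: 520.1 − 1(322) − 1(34.47) = 163.7
  H: 0 + 1(322) = 322
  G: 0 + 2(34.47) = 68.94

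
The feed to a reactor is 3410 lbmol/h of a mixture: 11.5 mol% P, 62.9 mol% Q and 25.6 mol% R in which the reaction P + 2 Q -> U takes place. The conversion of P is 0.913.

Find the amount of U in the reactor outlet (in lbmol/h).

P reacted = 0.913 × 392.1 = 358 lbmol/h; ν_P = −1, so ξ = 358/1 = 358 lbmol/h.
Outlet amounts (n = n₀ + ν ξ):
  P: 392.1 − 1(358) = 34.12
  Q: 2145 − 2(358) = 1429
  U: 0 + 1(358) = 358
  R: 873 (inert)

358 lbmol/h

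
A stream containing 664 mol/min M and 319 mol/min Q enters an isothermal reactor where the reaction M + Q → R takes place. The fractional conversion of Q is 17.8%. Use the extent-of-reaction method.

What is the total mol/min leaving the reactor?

926 mol/min

Q reacted = 0.178 × 319 = 56.78 mol/min; ν_Q = −1, so ξ = 56.78/1 = 56.78 mol/min.
Outlet amounts (n = n₀ + ν ξ):
  M: 664 − 1(56.78) = 607.2
  Q: 319 − 1(56.78) = 262.2
  R: 0 + 1(56.78) = 56.78
Total out = 607.2 + 262.2 + 56.78 = 926.2 mol/min.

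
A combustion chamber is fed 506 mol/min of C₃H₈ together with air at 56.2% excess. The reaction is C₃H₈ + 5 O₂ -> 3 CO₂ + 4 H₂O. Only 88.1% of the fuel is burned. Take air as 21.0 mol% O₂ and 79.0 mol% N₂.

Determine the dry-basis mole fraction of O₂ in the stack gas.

0.0958

Stoichiometric O₂ = 5 × 506 = 2530 mol/min; O₂ fed = 2530 × 1.562 = 3952 mol/min.
N₂ fed = 3952 × 79/21 = 14870 mol/min.
Fuel reacted = 0.881 × 506 → ξ = 445.8 mol/min.
Outlet (n = n₀ + ν ξ):
  C₃H₈: 506 − 1(445.8) = 60.21
  O₂: 3952 − 5(445.8) = 1723
  N₂: 14870 (inert)
  CO₂: 0 + 3(445.8) = 1337
  H₂O: 0 + 4(445.8) = 1783
Dry total = 17990 mol/min; y_O₂ (dry) = 1723 / 17990 = 0.09579.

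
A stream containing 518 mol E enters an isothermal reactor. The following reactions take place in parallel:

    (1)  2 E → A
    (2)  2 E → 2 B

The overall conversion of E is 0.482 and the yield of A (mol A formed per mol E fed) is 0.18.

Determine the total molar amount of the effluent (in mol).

Yield of A: 1ξ₁ / 518 = 0.18 → ξ₁ = 93.24 mol.
Conversion of E: 2ξ₁ + 2ξ₂ = 0.482 × 518 = 249.7 → ξ₂ = 31.6 mol.
Outlet amounts (n = n₀ + Σ ν·ξ):
  E: 518 − 2(93.24) − 2(31.6) = 268.3
  A: 0 + 1(93.24) = 93.24
  B: 0 + 2(31.6) = 63.2
Total out = 268.3 + 93.24 + 63.2 = 424.8 mol.

425 mol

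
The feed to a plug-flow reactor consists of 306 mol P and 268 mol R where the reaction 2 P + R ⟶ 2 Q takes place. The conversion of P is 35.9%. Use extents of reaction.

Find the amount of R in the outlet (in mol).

213 mol

P reacted = 0.359 × 306 = 109.9 mol; ν_P = −2, so ξ = 109.9/2 = 54.93 mol.
Outlet amounts (n = n₀ + ν ξ):
  P: 306 − 2(54.93) = 196.1
  R: 268 − 1(54.93) = 213.1
  Q: 0 + 2(54.93) = 109.9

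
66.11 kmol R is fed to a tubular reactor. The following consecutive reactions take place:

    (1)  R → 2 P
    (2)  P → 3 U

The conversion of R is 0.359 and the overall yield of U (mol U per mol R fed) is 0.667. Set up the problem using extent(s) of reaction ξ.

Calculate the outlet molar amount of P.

32.8 kmol

Conversion of R: R consumed = 1ξ₁ = 0.359 × 66.11 → ξ₁ = 23.73 kmol.
Yield of U: 3ξ₂ / 66.11 = 0.667 → ξ₂ = 14.7 kmol.
Outlet amounts (n = n₀ + Σ ν·ξ):
  R: 66.11 − 1(23.73) = 42.38
  P: 0 + 2(23.73) − 1(14.7) = 32.77
  U: 0 + 3(14.7) = 44.1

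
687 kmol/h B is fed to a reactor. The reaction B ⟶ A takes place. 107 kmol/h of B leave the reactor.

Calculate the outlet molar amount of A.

580 kmol/h

For B: n = n₀ − 1ξ → 107 = 687 − 1ξ, giving ξ = 580 kmol/h.
Outlet amounts (n = n₀ + ν ξ):
  B: 687 − 1(580) = 107
  A: 0 + 1(580) = 580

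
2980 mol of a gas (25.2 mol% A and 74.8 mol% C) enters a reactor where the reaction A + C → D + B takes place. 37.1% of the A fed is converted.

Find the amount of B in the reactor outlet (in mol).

A reacted = 0.371 × 751 = 278.6 mol; ν_A = −1, so ξ = 278.6/1 = 278.6 mol.
Outlet amounts (n = n₀ + ν ξ):
  A: 751 − 1(278.6) = 472.4
  C: 2229 − 1(278.6) = 1950
  D: 0 + 1(278.6) = 278.6
  B: 0 + 1(278.6) = 278.6

279 mol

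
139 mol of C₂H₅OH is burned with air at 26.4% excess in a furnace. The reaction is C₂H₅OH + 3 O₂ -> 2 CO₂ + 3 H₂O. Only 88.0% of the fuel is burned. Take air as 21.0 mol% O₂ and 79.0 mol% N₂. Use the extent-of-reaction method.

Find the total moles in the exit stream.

2770 mol

Stoichiometric O₂ = 3 × 139 = 417 mol; O₂ fed = 417 × 1.264 = 527.1 mol.
N₂ fed = 527.1 × 79/21 = 1983 mol.
Fuel reacted = 0.88 × 139 → ξ = 122.3 mol.
Outlet (n = n₀ + ν ξ):
  C₂H₅OH: 139 − 1(122.3) = 16.68
  O₂: 527.1 − 3(122.3) = 160.1
  N₂: 1983 (inert)
  CO₂: 0 + 2(122.3) = 244.6
  H₂O: 0 + 3(122.3) = 367
Total out = 16.68 + 160.1 + 1983 + 244.6 + 367 = 2771 mol.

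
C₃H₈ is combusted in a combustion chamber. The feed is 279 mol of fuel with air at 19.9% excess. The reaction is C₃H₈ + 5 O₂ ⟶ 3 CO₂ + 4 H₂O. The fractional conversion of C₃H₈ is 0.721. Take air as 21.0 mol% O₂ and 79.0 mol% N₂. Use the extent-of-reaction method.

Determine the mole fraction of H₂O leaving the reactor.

0.0953

Stoichiometric O₂ = 5 × 279 = 1395 mol; O₂ fed = 1395 × 1.199 = 1673 mol.
N₂ fed = 1673 × 79/21 = 6292 mol.
Fuel reacted = 0.721 × 279 → ξ = 201.2 mol.
Outlet (n = n₀ + ν ξ):
  C₃H₈: 279 − 1(201.2) = 77.84
  O₂: 1673 − 5(201.2) = 666.8
  N₂: 6292 (inert)
  CO₂: 0 + 3(201.2) = 603.5
  H₂O: 0 + 4(201.2) = 804.6
Total out = 8445 mol; y_H₂O = 804.6 / 8445 = 0.09528.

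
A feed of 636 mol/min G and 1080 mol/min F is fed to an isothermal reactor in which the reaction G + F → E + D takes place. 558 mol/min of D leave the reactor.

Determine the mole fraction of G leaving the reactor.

0.0455

For D: n = n₀ + 1ξ → 558 = 0 + 1ξ, giving ξ = 558 mol/min.
Outlet amounts (n = n₀ + ν ξ):
  G: 636 − 1(558) = 78
  F: 1080 − 1(558) = 522
  E: 0 + 1(558) = 558
  D: 0 + 1(558) = 558
Total out = 1716 mol/min; y_G = 78 / 1716 = 0.04545.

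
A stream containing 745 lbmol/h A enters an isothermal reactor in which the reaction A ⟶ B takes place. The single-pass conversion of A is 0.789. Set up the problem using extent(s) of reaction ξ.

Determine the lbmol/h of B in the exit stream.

A reacted = 0.789 × 745 = 587.8 lbmol/h; ν_A = −1, so ξ = 587.8/1 = 587.8 lbmol/h.
Outlet amounts (n = n₀ + ν ξ):
  A: 745 − 1(587.8) = 157.2
  B: 0 + 1(587.8) = 587.8

588 lbmol/h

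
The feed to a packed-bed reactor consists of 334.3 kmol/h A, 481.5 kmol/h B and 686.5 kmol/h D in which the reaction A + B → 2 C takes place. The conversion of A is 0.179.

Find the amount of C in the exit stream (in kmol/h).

A reacted = 0.179 × 334.3 = 59.84 kmol/h; ν_A = −1, so ξ = 59.84/1 = 59.84 kmol/h.
Outlet amounts (n = n₀ + ν ξ):
  A: 334.3 − 1(59.84) = 274.5
  B: 481.5 − 1(59.84) = 421.7
  C: 0 + 2(59.84) = 119.7
  D: 686.5 (inert)

120 kmol/h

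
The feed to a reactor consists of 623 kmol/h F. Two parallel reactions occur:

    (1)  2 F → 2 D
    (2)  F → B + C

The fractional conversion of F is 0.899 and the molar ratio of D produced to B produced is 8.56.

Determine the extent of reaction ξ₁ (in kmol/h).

Conversion of F: F consumed = 0.899 × 623 = 560.1 kmol/h = 2ξ₁ + 1ξ₂.
Selectivity: 2ξ₁ / (1ξ₂) = 8.56 → ξ₁ = 4.28 ξ₂.
Substitute: (2·4.28 + 1) ξ₂ = 560.1 → ξ₂ = 58.59 kmol/h, ξ₁ = 250.7 kmol/h.
Outlet amounts (n = n₀ + Σ ν·ξ):
  F: 623 − 2(250.7) − 1(58.59) = 62.92
  D: 0 + 2(250.7) = 501.5
  B: 0 + 1(58.59) = 58.59
  C: 0 + 1(58.59) = 58.59

ξ₁ = 251 kmol/h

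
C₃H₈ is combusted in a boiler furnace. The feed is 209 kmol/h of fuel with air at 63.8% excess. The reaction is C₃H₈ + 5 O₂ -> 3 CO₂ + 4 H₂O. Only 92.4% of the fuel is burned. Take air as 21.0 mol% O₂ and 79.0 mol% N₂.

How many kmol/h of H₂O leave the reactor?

Stoichiometric O₂ = 5 × 209 = 1045 kmol/h; O₂ fed = 1045 × 1.638 = 1712 kmol/h.
N₂ fed = 1712 × 79/21 = 6439 kmol/h.
Fuel reacted = 0.924 × 209 → ξ = 193.1 kmol/h.
Outlet (n = n₀ + ν ξ):
  C₃H₈: 209 − 1(193.1) = 15.88
  O₂: 1712 − 5(193.1) = 746.1
  N₂: 6439 (inert)
  CO₂: 0 + 3(193.1) = 579.3
  H₂O: 0 + 4(193.1) = 772.5

772 kmol/h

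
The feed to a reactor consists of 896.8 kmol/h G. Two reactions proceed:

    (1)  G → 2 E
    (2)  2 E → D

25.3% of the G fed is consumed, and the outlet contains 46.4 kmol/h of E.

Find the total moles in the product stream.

920 kmol/h

Conversion of G: G consumed = 1ξ₁ = 0.253 × 896.8 → ξ₁ = 226.9 kmol/h.
E balance: n_E = 0 + 2ξ₁ − 2ξ₂ = 46.4 → ξ₂ = (2·226.9 − 46.4)/2 = 203.7 kmol/h.
Outlet amounts (n = n₀ + Σ ν·ξ):
  G: 896.8 − 1(226.9) = 669.9
  E: 0 + 2(226.9) − 2(203.7) = 46.4
  D: 0 + 1(203.7) = 203.7
Total out = 669.9 + 46.4 + 203.7 = 920 kmol/h.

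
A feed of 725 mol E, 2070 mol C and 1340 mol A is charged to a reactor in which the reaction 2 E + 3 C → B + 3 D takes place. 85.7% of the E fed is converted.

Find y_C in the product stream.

0.298

E reacted = 0.857 × 725 = 621.3 mol; ν_E = −2, so ξ = 621.3/2 = 310.7 mol.
Outlet amounts (n = n₀ + ν ξ):
  E: 725 − 2(310.7) = 103.7
  C: 2070 − 3(310.7) = 1138
  B: 0 + 1(310.7) = 310.7
  D: 0 + 3(310.7) = 932
  A: 1340 (inert)
Total out = 3824 mol; y_C = 1138 / 3824 = 0.2976.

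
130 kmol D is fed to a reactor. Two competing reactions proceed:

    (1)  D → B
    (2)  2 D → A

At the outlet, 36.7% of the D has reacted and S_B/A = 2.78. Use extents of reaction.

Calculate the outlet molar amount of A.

9.98 kmol

Conversion of D: D consumed = 0.367 × 130 = 47.71 kmol = 1ξ₁ + 2ξ₂.
Selectivity: 1ξ₁ / (1ξ₂) = 2.78 → ξ₁ = 2.78 ξ₂.
Substitute: (1·2.78 + 2) ξ₂ = 47.71 → ξ₂ = 9.981 kmol, ξ₁ = 27.75 kmol.
Outlet amounts (n = n₀ + Σ ν·ξ):
  D: 130 − 1(27.75) − 2(9.981) = 82.29
  B: 0 + 1(27.75) = 27.75
  A: 0 + 1(9.981) = 9.981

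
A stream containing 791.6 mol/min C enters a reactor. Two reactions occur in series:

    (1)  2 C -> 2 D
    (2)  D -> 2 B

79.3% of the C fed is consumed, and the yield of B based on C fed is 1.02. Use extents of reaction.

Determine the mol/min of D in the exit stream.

224 mol/min

Conversion of C: C consumed = 2ξ₁ = 0.793 × 791.6 → ξ₁ = 313.9 mol/min.
Yield of B: 2ξ₂ / 791.6 = 1.02 → ξ₂ = 403.7 mol/min.
Outlet amounts (n = n₀ + Σ ν·ξ):
  C: 791.6 − 2(313.9) = 163.9
  D: 0 + 2(313.9) − 1(403.7) = 224
  B: 0 + 2(403.7) = 807.4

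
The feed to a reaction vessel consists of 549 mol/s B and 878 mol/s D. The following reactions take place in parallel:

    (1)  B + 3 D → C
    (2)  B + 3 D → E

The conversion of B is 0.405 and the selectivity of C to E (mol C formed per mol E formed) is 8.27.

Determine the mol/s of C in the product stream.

Conversion of B: B consumed = 0.405 × 549 = 222.3 mol/s = 1ξ₁ + 1ξ₂.
Selectivity: 1ξ₁ / (1ξ₂) = 8.27 → ξ₁ = 8.27 ξ₂.
Substitute: (1·8.27 + 1) ξ₂ = 222.3 → ξ₂ = 23.99 mol/s, ξ₁ = 198.4 mol/s.
Outlet amounts (n = n₀ + Σ ν·ξ):
  B: 549 − 1(198.4) − 1(23.99) = 326.7
  D: 878 − 3(198.4) − 3(23.99) = 211
  C: 0 + 1(198.4) = 198.4
  E: 0 + 1(23.99) = 23.99

198 mol/s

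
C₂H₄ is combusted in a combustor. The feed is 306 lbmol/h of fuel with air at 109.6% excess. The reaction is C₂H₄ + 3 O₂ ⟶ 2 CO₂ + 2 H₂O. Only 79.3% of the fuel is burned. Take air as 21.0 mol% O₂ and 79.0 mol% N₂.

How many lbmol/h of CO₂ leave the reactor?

485 lbmol/h

Stoichiometric O₂ = 3 × 306 = 918 lbmol/h; O₂ fed = 918 × 2.096 = 1924 lbmol/h.
N₂ fed = 1924 × 79/21 = 7238 lbmol/h.
Fuel reacted = 0.793 × 306 → ξ = 242.7 lbmol/h.
Outlet (n = n₀ + ν ξ):
  C₂H₄: 306 − 1(242.7) = 63.34
  O₂: 1924 − 3(242.7) = 1196
  N₂: 7238 (inert)
  CO₂: 0 + 2(242.7) = 485.3
  H₂O: 0 + 2(242.7) = 485.3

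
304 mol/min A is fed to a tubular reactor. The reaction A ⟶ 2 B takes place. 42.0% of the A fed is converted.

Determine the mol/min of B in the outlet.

255 mol/min

A reacted = 0.42 × 304 = 127.7 mol/min; ν_A = −1, so ξ = 127.7/1 = 127.7 mol/min.
Outlet amounts (n = n₀ + ν ξ):
  A: 304 − 1(127.7) = 176.3
  B: 0 + 2(127.7) = 255.4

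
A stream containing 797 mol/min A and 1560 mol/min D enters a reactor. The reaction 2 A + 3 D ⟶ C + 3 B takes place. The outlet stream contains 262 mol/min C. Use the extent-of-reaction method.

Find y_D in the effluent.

For C: n = n₀ + 1ξ → 262 = 0 + 1ξ, giving ξ = 262 mol/min.
Outlet amounts (n = n₀ + ν ξ):
  A: 797 − 2(262) = 273
  D: 1560 − 3(262) = 774
  C: 0 + 1(262) = 262
  B: 0 + 3(262) = 786
Total out = 2095 mol/min; y_D = 774 / 2095 = 0.3695.

0.369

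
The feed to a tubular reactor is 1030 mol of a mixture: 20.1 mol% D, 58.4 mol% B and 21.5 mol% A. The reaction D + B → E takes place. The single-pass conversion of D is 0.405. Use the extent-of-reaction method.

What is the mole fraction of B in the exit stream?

0.547

D reacted = 0.405 × 207 = 83.85 mol; ν_D = −1, so ξ = 83.85/1 = 83.85 mol.
Outlet amounts (n = n₀ + ν ξ):
  D: 207 − 1(83.85) = 123.2
  B: 601.5 − 1(83.85) = 517.7
  E: 0 + 1(83.85) = 83.85
  A: 221.4 (inert)
Total out = 946.2 mol; y_B = 517.7 / 946.2 = 0.5471.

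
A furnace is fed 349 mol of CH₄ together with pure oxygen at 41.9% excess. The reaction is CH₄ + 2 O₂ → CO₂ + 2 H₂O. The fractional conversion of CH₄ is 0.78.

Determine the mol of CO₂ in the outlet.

272 mol

Stoichiometric O₂ = 2 × 349 = 698 mol; O₂ fed = 698 × 1.419 = 990.5 mol.
Fuel reacted = 0.78 × 349 → ξ = 272.2 mol.
Outlet (n = n₀ + ν ξ):
  CH₄: 349 − 1(272.2) = 76.78
  O₂: 990.5 − 2(272.2) = 446
  CO₂: 0 + 1(272.2) = 272.2
  H₂O: 0 + 2(272.2) = 544.4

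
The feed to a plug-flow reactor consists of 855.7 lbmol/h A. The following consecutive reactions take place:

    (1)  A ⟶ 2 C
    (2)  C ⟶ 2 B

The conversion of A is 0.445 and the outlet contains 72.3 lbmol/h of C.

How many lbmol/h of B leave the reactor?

Conversion of A: A consumed = 1ξ₁ = 0.445 × 855.7 → ξ₁ = 380.8 lbmol/h.
C balance: n_C = 0 + 2ξ₁ − 1ξ₂ = 72.3 → ξ₂ = (2·380.8 − 72.3)/1 = 689.3 lbmol/h.
Outlet amounts (n = n₀ + Σ ν·ξ):
  A: 855.7 − 1(380.8) = 474.9
  C: 0 + 2(380.8) − 1(689.3) = 72.3
  B: 0 + 2(689.3) = 1379

1380 lbmol/h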